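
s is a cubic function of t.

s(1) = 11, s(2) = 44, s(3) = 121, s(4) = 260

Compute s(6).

796

Write s(t) = at³ + bt² + ct + d; the 4 given values yield a linear system in the 4 coefficients.
Solving, s(t) = 3t³ + 4t² + 4.
Then s(6) = 796.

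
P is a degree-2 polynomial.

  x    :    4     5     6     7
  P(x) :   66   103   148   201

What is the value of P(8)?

First differences: 37, 45, 53. Second differences: 8, 8.
Level-2 differences are constant, so P has degree 2.
Extending the table by one column gives the next first difference 61, so P(8) = 201 + 61 = 262.

262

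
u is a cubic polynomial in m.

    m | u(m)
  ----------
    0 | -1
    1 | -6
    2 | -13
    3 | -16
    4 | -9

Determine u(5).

14

First differences: -5, -7, -3, 7. Second differences: -2, 4, 10. Third differences: 6, 6.
Level-3 differences are constant, so u has degree 3.
Fitting a degree-3 polynomial gives u(m) = m³ - 4m² - 2m - 1.
Then u(5) = 14.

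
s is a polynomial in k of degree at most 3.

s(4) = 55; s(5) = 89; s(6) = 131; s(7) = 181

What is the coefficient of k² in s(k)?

4

First differences: 34, 42, 50. Second differences: 8, 8.
Level-2 differences are constant, so s has degree 2.
Fitting a degree-2 polynomial gives s(k) = 4k² - 2k - 1.
The coefficient of k² is 4.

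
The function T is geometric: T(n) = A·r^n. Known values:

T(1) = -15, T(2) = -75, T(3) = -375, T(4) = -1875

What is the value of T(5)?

-9375

Consecutive ratio: -75/(-15) = 5, and -375/(-75) = 5, so r = 5.
Then A·5^1 = -15 gives A = -3, and T(n) = -3·5^n.
T(5) = -3·5^5 = -9375.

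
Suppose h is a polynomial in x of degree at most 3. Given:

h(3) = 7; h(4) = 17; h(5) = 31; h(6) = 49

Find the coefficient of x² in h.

Write h(x) = ax³ + bx² + cx + d; the 4 given values yield a linear system in the 4 coefficients.
Solving, the leading coefficient vanishes, and h(x) = 2x² - 4x + 1.
The coefficient of x² is 2.

2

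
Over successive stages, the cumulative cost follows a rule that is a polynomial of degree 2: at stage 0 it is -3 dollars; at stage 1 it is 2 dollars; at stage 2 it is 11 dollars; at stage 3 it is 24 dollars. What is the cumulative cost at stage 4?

41

Write the value at n as h(n).
Write h(n) = an² + bn + c; the 4 given values yield a linear system in the 3 coefficients.
Solving, h(n) = 2n² + 3n - 3.
Then h(4) = 41.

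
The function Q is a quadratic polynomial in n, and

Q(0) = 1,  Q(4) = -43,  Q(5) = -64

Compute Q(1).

-4

Write Q(n) = an² + bn + c; the 3 given values yield a linear system in the 3 coefficients.
Solving, Q(n) = -2n² - 3n + 1.
Then Q(1) = -4.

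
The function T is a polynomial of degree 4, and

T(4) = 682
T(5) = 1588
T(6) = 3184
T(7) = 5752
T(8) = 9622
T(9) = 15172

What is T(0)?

-2

First differences: 906, 1596, 2568, 3870, 5550. Second differences: 690, 972, 1302, 1680. Third differences: 282, 330, 378. Fourth differences: 48, 48.
Level-4 differences are constant, so T has degree 4.
Fitting a degree-4 polynomial gives T(m) = 2m^4 + 3m³ - 2m² + 3m - 2.
The constant term is T(0) = -2.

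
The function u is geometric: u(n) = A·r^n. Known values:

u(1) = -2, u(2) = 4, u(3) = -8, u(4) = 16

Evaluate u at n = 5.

Consecutive ratio: 4/(-2) = -2, and -8/4 = -2, so r = -2.
Then A·(-2)^1 = -2 gives A = 1, and u(n) = 1·(-2)^n.
u(5) = 1·(-2)^5 = -32.

-32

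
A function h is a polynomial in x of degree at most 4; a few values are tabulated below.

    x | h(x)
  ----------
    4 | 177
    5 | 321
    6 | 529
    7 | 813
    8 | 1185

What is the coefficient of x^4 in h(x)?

0

Write h(x) = ax^4 + bx³ + cx² + dx + e; the 5 given values yield a linear system in the 5 coefficients.
Solving, the leading coefficient vanishes, and h(x) = 2x³ + 2x² + 4x + 1.
The coefficient of x^4 is 0.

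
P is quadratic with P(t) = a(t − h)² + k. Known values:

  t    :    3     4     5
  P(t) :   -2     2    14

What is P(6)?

34

First differences 4, 12; second difference 8 = 2a, so a = 4.
Expanding, the t-coefficient is −2ah = -8h; matching it to the data gives h = 3, and then k = -2.
So P(t) = 4(t − 3)² − 2.
P(6) = 4·3² − 2 = 34.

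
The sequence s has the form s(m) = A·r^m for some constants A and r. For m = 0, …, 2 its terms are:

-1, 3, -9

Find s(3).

Consecutive ratio: 3/(-1) = -3, and -9/3 = -3, so r = -3.
Then A·(-3)^0 = -1 gives A = -1, and s(m) = -1·(-3)^m.
s(3) = -1·(-3)^3 = 27.

27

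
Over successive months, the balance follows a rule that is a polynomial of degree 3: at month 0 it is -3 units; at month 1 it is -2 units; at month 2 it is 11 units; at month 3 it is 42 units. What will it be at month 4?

Write the value at k as T(k).
Write T(k) = ak³ + bk² + ck + d; the 4 given values yield a linear system in the 4 coefficients.
Solving, T(k) = k³ + 3k² - 3k - 3.
Then T(4) = 97.

97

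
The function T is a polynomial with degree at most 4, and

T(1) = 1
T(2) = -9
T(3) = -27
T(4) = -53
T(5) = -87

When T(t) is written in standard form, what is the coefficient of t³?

0

First differences: -10, -18, -26, -34. Second differences: -8, -8, -8.
Level-2 differences are constant, so T has degree 2.
Fitting a degree-2 polynomial gives T(t) = -4t² + 2t + 3.
The coefficient of t³ is 0.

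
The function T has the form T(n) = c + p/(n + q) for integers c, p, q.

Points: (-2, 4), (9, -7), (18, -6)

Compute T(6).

-8

(T(n) − c)(n + q) = p for each data point; the three points give a linear system in c and q, then p follows.
Solving: c = -5, q = 0, p = -18, so T(n) = -5 − 18/(n + 0).
Then T(6) = -5 − 18/6 = -8.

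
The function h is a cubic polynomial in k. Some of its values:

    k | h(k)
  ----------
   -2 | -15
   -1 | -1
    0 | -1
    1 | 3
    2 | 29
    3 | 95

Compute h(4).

First differences: 14, 0, 4, 26, 66. Second differences: -14, 4, 22, 40. Third differences: 18, 18, 18.
Level-3 differences are constant, so h has degree 3.
Extending the table by one column gives the next first difference 124, so h(4) = 95 + 124 = 219.

219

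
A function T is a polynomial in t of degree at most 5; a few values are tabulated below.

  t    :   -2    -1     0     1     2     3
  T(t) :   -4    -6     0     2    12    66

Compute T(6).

1212

First differences: -2, 6, 2, 10, 54. Second differences: 8, -4, 8, 44. Third differences: -12, 12, 36. Fourth differences: 24, 24.
Level-4 differences are constant, so T has degree 4.
Fitting a degree-4 polynomial gives T(t) = t^4 - 3t² + 4t.
Then T(6) = 1212.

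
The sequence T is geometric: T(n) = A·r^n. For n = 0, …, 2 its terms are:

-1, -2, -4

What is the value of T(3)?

Consecutive ratio: -2/(-1) = 2, and -4/(-2) = 2, so r = 2.
Then A·2^0 = -1 gives A = -1, and T(n) = -1·2^n.
T(3) = -1·2^3 = -8.

-8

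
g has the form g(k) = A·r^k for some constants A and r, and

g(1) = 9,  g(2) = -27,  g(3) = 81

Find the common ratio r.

-3

Consecutive ratio: -27/9 = -3, and 81/(-27) = -3, so r = -3.
Then A·(-3)^1 = 9 gives A = -3, and g(k) = -3·(-3)^k.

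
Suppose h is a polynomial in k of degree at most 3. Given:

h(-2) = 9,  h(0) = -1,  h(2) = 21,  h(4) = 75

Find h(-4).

Write h(k) = ak³ + bk² + ck + d; the 4 given values yield a linear system in the 4 coefficients.
Solving, the leading coefficient vanishes, and h(k) = 4k² + 3k - 1.
Then h(-4) = 51.

51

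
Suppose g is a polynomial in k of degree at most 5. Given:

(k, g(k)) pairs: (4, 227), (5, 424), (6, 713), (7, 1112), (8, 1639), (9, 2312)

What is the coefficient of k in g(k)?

Write g(k) = ak^5 + bk^4 + ck³ + dk² + ek + p; the 6 given values yield a linear system in the 6 coefficients.
Solving, the top 2 coefficients vanish, and g(k) = 3k³ + k² + 5k - 1.
The coefficient of k is 5.

5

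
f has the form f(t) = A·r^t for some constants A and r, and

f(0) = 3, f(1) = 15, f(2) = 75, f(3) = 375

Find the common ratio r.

5

Consecutive ratio: 15/3 = 5, and 75/15 = 5, so r = 5.
Then A·5^0 = 3 gives A = 3, and f(t) = 3·5^t.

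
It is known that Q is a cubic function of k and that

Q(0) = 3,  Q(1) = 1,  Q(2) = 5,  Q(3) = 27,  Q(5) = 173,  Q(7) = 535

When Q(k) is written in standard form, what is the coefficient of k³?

Write Q(k) = ak³ + bk² + ck + d; the 6 given values yield a linear system in the 4 coefficients.
Solving, Q(k) = 2k³ - 3k² - k + 3.
The coefficient of k³ is 2.

2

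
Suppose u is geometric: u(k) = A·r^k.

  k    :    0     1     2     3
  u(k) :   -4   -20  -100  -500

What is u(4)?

Consecutive ratio: -20/(-4) = 5, and -100/(-20) = 5, so r = 5.
Then A·5^0 = -4 gives A = -4, and u(k) = -4·5^k.
u(4) = -4·5^4 = -2500.

-2500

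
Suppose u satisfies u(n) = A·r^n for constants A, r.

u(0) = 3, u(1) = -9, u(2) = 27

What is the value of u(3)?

Consecutive ratio: -9/3 = -3, and 27/(-9) = -3, so r = -3.
Then A·(-3)^0 = 3 gives A = 3, and u(n) = 3·(-3)^n.
u(3) = 3·(-3)^3 = -81.

-81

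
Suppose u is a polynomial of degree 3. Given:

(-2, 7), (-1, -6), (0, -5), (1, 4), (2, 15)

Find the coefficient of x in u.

First differences: -13, 1, 9, 11. Second differences: 14, 8, 2. Third differences: -6, -6.
Level-3 differences are constant, so u has degree 3.
Fitting a degree-3 polynomial gives u(x) = -x³ + 4x² + 6x - 5.
The coefficient of x is 6.

6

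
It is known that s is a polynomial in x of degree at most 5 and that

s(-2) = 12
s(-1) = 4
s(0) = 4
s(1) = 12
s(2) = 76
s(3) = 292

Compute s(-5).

804

First differences: -8, 0, 8, 64, 216. Second differences: 8, 8, 56, 152. Third differences: 0, 48, 96. Fourth differences: 48, 48.
Level-4 differences are constant, so s has degree 4.
Fitting a degree-4 polynomial gives s(x) = 2x^4 + 4x³ + 2x² + 4.
Then s(-5) = 804.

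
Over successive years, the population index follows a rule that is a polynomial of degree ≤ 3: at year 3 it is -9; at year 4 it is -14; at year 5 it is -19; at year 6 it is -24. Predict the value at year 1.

1

Write the value at k as Q(k).
First differences: -5, -5, -5.
Level-1 differences are constant, so Q has degree 1.
Fitting a degree-1 polynomial gives Q(k) = -5k + 6.
Then Q(1) = 1.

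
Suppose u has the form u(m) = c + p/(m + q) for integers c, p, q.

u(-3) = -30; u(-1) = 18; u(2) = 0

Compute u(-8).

(u(m) − c)(m + q) = p for each data point; the three points give a linear system in c and q, then p follows.
Solving: c = -6, q = 2, p = 24, so u(m) = -6 + 24/(m + 2).
Then u(-8) = -6 + 24/(-6) = -10.

-10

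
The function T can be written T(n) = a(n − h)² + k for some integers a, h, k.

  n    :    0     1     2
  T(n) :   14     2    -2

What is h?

2

First differences -12, -4; second difference 8 = 2a, so a = 4.
Expanding, the n-coefficient is −2ah = -8h; matching it to the data gives h = 2, and then k = -2.
So T(n) = 4(n − 2)² − 2.
Hence h = 2.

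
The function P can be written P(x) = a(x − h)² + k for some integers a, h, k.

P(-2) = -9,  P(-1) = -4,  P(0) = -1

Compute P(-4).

First differences 5, 3; second difference -2 = 2a, so a = -1.
Expanding, the x-coefficient is −2ah = 2h; matching it to the data gives h = 1, and then k = 0.
So P(x) = -1(x − 1)² + 0.
P(-4) = -1·(-5)² + 0 = -25.

-25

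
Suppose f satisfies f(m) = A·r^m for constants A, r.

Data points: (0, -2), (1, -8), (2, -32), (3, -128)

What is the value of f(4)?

-512

Consecutive ratio: -8/(-2) = 4, and -32/(-8) = 4, so r = 4.
Then A·4^0 = -2 gives A = -2, and f(m) = -2·4^m.
f(4) = -2·4^4 = -512.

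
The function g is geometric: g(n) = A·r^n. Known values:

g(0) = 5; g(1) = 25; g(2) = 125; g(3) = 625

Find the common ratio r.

Consecutive ratio: 25/5 = 5, and 125/25 = 5, so r = 5.
Then A·5^0 = 5 gives A = 5, and g(n) = 5·5^n.

5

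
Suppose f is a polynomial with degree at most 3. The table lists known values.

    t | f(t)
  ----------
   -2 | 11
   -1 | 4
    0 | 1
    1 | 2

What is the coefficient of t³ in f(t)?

0

First differences: -7, -3, 1. Second differences: 4, 4.
Level-2 differences are constant, so f has degree 2.
Fitting a degree-2 polynomial gives f(t) = 2t² - t + 1.
The coefficient of t³ is 0.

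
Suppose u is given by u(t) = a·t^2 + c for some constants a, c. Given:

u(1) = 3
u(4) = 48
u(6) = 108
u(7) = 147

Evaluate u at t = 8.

From u(1) = 3 and u(4) = 48: 1a + c = 3 and 16a + c = 48.
Subtracting: 15a = 45, so a = 3; then c = 3 − 3·1 = 0.
So u(t) = 3t² + 0, and u(8) = 192.

192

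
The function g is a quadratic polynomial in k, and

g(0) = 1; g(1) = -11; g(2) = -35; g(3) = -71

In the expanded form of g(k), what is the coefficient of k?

-6

Write g(k) = ak² + bk + c; the 4 given values yield a linear system in the 3 coefficients.
Solving, g(k) = -6k² - 6k + 1.
The coefficient of k is -6.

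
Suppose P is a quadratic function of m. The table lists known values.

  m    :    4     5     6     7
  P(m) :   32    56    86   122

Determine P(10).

First differences: 24, 30, 36. Second differences: 6, 6.
Level-2 differences are constant, so P has degree 2.
Fitting a degree-2 polynomial gives P(m) = 3m² - 3m - 4.
Then P(10) = 266.

266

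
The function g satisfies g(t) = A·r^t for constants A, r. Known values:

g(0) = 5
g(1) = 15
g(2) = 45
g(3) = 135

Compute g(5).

Consecutive ratio: 15/5 = 3, and 45/15 = 3, so r = 3.
Then A·3^0 = 5 gives A = 5, and g(t) = 5·3^t.
g(5) = 5·3^5 = 1215.

1215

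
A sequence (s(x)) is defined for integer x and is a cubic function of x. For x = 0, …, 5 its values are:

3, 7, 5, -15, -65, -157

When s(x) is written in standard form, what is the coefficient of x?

Write s(x) = ax³ + bx² + cx + d; the 6 given values yield a linear system in the 4 coefficients.
Solving, s(x) = -2x³ + 3x² + 3x + 3.
The coefficient of x is 3.

3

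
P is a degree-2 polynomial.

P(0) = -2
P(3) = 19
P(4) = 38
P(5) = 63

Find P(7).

131

Write P(n) = an² + bn + c; the 4 given values yield a linear system in the 3 coefficients.
Solving, P(n) = 3n² - 2n - 2.
Then P(7) = 131.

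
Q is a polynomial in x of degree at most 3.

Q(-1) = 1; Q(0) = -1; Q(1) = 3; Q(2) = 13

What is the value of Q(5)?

First differences: -2, 4, 10. Second differences: 6, 6.
Level-2 differences are constant, so Q has degree 2.
Fitting a degree-2 polynomial gives Q(x) = 3x² + x - 1.
Then Q(5) = 79.

79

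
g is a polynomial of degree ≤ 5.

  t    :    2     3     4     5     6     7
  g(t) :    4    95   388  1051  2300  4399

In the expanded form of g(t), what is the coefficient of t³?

First differences: 91, 293, 663, 1249, 2099. Second differences: 202, 370, 586, 850. Third differences: 168, 216, 264. Fourth differences: 48, 48.
Level-4 differences are constant, so g has degree 4.
Fitting a degree-4 polynomial gives g(t) = 2t^4 - 9t² + 6t - 4.
The coefficient of t³ is 0.

0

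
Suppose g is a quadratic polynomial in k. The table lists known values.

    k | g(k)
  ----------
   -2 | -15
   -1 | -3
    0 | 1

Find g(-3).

Write g(k) = ak² + bk + c; the 3 given values yield a linear system in the 3 coefficients.
Solving, g(k) = -4k² + 1.
Then g(-3) = -35.

-35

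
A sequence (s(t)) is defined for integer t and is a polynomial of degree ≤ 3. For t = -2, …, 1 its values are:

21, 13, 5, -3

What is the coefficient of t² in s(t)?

First differences: -8, -8, -8.
Level-1 differences are constant, so s has degree 1.
Fitting a degree-1 polynomial gives s(t) = -8t + 5.
The coefficient of t² is 0.

0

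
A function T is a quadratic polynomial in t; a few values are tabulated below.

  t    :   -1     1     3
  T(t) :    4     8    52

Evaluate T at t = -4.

73

Write T(t) = at² + bt + c; the 3 given values yield a linear system in the 3 coefficients.
Solving, T(t) = 5t² + 2t + 1.
Then T(-4) = 73.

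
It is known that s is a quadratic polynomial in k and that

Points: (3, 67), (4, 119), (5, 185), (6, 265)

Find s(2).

29

First differences: 52, 66, 80. Second differences: 14, 14.
Level-2 differences are constant, so s has degree 2.
Fitting a degree-2 polynomial gives s(k) = 7k² + 3k - 5.
Then s(2) = 29.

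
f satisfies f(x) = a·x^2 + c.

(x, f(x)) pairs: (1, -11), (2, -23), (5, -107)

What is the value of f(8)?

From f(1) = -11 and f(2) = -23: 1a + c = -11 and 4a + c = -23.
Subtracting: 3a = -12, so a = -4; then c = -11 − (-4)·1 = -7.
So f(x) = -4x² − 7, and f(8) = -263.

-263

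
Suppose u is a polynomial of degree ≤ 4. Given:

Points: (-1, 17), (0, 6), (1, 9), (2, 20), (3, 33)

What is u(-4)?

First differences: -11, 3, 11, 13. Second differences: 14, 8, 2. Third differences: -6, -6.
Level-3 differences are constant, so u has degree 3.
Fitting a degree-3 polynomial gives u(k) = -k³ + 7k² - 3k + 6.
Then u(-4) = 194.

194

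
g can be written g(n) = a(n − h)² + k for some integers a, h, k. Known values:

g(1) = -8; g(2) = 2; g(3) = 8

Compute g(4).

First differences 10, 6; second difference -4 = 2a, so a = -2.
Expanding, the n-coefficient is −2ah = 4h; matching it to the data gives h = 4, and then k = 10.
So g(n) = -2(n − 4)² + 10.
g(4) = -2·0² + 10 = 10.

10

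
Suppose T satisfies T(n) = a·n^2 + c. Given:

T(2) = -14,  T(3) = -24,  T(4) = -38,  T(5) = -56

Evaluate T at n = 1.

-8

From T(2) = -14 and T(3) = -24: 4a + c = -14 and 9a + c = -24.
Subtracting: 5a = -10, so a = -2; then c = -14 − (-2)·4 = -6.
So T(n) = -2n² − 6, and T(1) = -8.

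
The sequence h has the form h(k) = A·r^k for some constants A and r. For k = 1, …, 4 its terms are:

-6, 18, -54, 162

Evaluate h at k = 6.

Consecutive ratio: 18/(-6) = -3, and -54/18 = -3, so r = -3.
Then A·(-3)^1 = -6 gives A = 2, and h(k) = 2·(-3)^k.
h(6) = 2·(-3)^6 = 1458.

1458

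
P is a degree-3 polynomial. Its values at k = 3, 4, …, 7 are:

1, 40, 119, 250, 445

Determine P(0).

First differences: 39, 79, 131, 195. Second differences: 40, 52, 64. Third differences: 12, 12.
Level-3 differences are constant, so P has degree 3.
Fitting a degree-3 polynomial gives P(k) = 2k³ - 4k² - 7k + 4.
Then P(0) = 4.

4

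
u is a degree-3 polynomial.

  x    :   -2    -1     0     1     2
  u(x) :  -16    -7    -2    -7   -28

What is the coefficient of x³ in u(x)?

Write u(x) = ax³ + bx² + cx + d; the 5 given values yield a linear system in the 4 coefficients.
Solving, u(x) = -x³ - 5x² + x - 2.
The coefficient of x³ is -1.

-1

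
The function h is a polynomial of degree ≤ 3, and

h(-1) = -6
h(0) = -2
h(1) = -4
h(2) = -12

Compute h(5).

-72

Write h(k) = ak³ + bk² + ck + d; the 4 given values yield a linear system in the 4 coefficients.
Solving, the leading coefficient vanishes, and h(k) = -3k² + k - 2.
Then h(5) = -72.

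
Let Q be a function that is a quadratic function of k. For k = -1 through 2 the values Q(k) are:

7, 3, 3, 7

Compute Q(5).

43

Write Q(k) = ak² + bk + c; the 4 given values yield a linear system in the 3 coefficients.
Solving, Q(k) = 2k² - 2k + 3.
Then Q(5) = 43.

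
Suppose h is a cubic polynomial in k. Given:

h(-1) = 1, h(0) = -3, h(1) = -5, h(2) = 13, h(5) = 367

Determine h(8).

1549

Write h(k) = ak³ + bk² + ck + d; the 5 given values yield a linear system in the 4 coefficients.
Solving, h(k) = 3k³ + k² - 6k - 3.
Then h(8) = 1549.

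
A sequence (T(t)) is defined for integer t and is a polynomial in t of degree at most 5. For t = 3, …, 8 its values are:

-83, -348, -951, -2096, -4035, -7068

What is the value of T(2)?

0

First differences: -265, -603, -1145, -1939, -3033. Second differences: -338, -542, -794, -1094. Third differences: -204, -252, -300. Fourth differences: -48, -48.
Level-4 differences are constant, so T has degree 4.
Fitting a degree-4 polynomial gives T(t) = -2t^4 + 2t³ + t² + 4t + 4.
Then T(2) = 0.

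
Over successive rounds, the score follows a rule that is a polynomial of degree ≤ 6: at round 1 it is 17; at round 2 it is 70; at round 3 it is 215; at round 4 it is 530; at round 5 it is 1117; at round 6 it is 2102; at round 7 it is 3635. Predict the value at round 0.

Write the value at n as f(n).
Write f(n) = an^6 + bn^5 + cn^4 + dn³ + en² + pn + q; the 7 given values yield a linear system in the 7 coefficients.
Solving, the top 2 coefficients vanish, and f(n) = n^4 + 3n³ + 3n² + 8n + 2.
Then f(0) = 2.

2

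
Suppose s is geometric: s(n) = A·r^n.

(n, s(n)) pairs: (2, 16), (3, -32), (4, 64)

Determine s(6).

256

Consecutive ratio: -32/16 = -2, and 64/(-32) = -2, so r = -2.
Then A·(-2)^2 = 16 gives A = 4, and s(n) = 4·(-2)^n.
s(6) = 4·(-2)^6 = 256.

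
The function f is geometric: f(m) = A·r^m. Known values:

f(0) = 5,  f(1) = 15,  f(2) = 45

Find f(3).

135

Consecutive ratio: 15/5 = 3, and 45/15 = 3, so r = 3.
Then A·3^0 = 5 gives A = 5, and f(m) = 5·3^m.
f(3) = 5·3^3 = 135.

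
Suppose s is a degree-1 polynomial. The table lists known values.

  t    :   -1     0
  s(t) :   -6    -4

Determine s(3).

2

Write s(t) = at + b; the 2 given values yield a linear system in the 2 coefficients.
Solving, s(t) = 2t - 4.
Then s(3) = 2.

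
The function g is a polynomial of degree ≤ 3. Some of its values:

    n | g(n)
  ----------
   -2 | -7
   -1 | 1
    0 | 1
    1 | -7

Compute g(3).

First differences: 8, 0, -8. Second differences: -8, -8.
Level-2 differences are constant, so g has degree 2.
Fitting a degree-2 polynomial gives g(n) = -4n² - 4n + 1.
Then g(3) = -47.

-47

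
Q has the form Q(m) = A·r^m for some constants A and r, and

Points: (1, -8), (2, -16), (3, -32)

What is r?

2

Consecutive ratio: -16/(-8) = 2, and -32/(-16) = 2, so r = 2.
Then A·2^1 = -8 gives A = -4, and Q(m) = -4·2^m.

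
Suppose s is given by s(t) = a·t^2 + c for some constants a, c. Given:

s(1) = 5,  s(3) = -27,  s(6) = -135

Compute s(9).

From s(1) = 5 and s(3) = -27: 1a + c = 5 and 9a + c = -27.
Subtracting: 8a = -32, so a = -4; then c = 5 − (-4)·1 = 9.
So s(t) = -4t² + 9, and s(9) = -315.

-315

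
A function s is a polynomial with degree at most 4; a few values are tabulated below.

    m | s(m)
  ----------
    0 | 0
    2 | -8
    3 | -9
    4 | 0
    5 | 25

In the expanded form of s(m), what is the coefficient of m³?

Write s(m) = am^4 + bm³ + cm² + dm + e; the 5 given values yield a linear system in the 5 coefficients.
Solving, the leading coefficient vanishes, and s(m) = m³ - 4m².
The coefficient of m³ is 1.

1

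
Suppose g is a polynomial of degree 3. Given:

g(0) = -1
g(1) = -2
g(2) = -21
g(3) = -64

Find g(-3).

Write g(x) = ax³ + bx² + cx + d; the 4 given values yield a linear system in the 4 coefficients.
Solving, g(x) = -x³ - 6x² + 6x - 1.
Then g(-3) = -46.

-46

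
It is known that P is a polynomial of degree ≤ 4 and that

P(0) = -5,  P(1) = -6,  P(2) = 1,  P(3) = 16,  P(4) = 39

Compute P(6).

109

First differences: -1, 7, 15, 23. Second differences: 8, 8, 8.
Level-2 differences are constant, so P has degree 2.
Fitting a degree-2 polynomial gives P(n) = 4n² - 5n - 5.
Then P(6) = 109.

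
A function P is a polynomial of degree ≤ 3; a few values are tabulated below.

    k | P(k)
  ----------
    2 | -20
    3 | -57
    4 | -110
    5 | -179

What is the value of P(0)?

First differences: -37, -53, -69. Second differences: -16, -16.
Level-2 differences are constant, so P has degree 2.
Fitting a degree-2 polynomial gives P(k) = -8k² + 3k + 6.
Then P(0) = 6.

6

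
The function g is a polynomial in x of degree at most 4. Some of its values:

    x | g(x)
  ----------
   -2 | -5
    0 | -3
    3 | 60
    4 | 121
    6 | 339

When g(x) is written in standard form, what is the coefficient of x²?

Write g(x) = ax^4 + bx³ + cx² + dx + e; the 5 given values yield a linear system in the 5 coefficients.
Solving, the leading coefficient vanishes, and g(x) = x³ + 3x² + 3x - 3.
The coefficient of x² is 3.

3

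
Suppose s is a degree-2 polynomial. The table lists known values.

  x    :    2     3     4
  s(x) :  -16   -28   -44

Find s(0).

-4

Write s(x) = ax² + bx + c; the 3 given values yield a linear system in the 3 coefficients.
Solving, s(x) = -2x² - 2x - 4.
Then s(0) = -4.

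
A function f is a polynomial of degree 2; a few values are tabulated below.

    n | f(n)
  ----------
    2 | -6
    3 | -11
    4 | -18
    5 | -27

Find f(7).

Write f(n) = an² + bn + c; the 4 given values yield a linear system in the 3 coefficients.
Solving, f(n) = -n² - 2.
Then f(7) = -51.

-51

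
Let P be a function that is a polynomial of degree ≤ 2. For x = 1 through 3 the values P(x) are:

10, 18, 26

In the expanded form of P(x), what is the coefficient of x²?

0

First differences: 8, 8.
Level-1 differences are constant, so P has degree 1.
Fitting a degree-1 polynomial gives P(x) = 8x + 2.
The coefficient of x² is 0.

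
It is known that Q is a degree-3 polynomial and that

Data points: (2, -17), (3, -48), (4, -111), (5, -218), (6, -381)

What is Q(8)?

-923

Write Q(x) = ax³ + bx² + cx + d; the 5 given values yield a linear system in the 4 coefficients.
Solving, Q(x) = -2x³ + 2x² - 3x - 3.
Then Q(8) = -923.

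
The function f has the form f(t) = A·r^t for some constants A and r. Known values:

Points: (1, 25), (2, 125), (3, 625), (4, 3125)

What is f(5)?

15625

Consecutive ratio: 125/25 = 5, and 625/125 = 5, so r = 5.
Then A·5^1 = 25 gives A = 5, and f(t) = 5·5^t.
f(5) = 5·5^5 = 15625.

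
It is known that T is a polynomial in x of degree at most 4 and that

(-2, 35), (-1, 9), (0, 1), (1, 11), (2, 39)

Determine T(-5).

First differences: -26, -8, 10, 28. Second differences: 18, 18, 18.
Level-2 differences are constant, so T has degree 2.
Fitting a degree-2 polynomial gives T(x) = 9x² + x + 1.
Then T(-5) = 221.

221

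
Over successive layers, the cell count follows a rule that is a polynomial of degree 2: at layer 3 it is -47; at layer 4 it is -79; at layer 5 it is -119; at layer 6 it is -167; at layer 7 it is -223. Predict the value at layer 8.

Write the value at n as T(n).
Write T(n) = an² + bn + c; the 5 given values yield a linear system in the 3 coefficients.
Solving, T(n) = -4n² - 4n + 1.
Then T(8) = -287.

-287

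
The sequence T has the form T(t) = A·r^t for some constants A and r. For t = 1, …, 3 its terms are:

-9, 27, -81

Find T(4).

Consecutive ratio: 27/(-9) = -3, and -81/27 = -3, so r = -3.
Then A·(-3)^1 = -9 gives A = 3, and T(t) = 3·(-3)^t.
T(4) = 3·(-3)^4 = 243.

243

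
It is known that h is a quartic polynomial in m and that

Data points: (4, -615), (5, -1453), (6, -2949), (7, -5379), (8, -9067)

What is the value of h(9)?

Write h(m) = am^4 + bm³ + cm² + dm + e; the 5 given values yield a linear system in the 5 coefficients.
Solving, h(m) = -2m^4 - 2m³ + 3m² - 5m - 3.
Then h(9) = -14385.

-14385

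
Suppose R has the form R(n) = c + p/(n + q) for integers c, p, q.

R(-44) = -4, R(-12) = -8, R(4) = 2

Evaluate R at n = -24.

-5

(R(n) − c)(n + q) = p for each data point; the three points give a linear system in c and q, then p follows.
Solving: c = -3, q = 4, p = 40, so R(n) = -3 + 40/(n + 4).
Then R(-24) = -3 + 40/(-20) = -5.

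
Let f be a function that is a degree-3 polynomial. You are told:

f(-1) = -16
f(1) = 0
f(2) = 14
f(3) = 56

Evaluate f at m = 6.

530

Write f(m) = am³ + bm² + cm + d; the 4 given values yield a linear system in the 4 coefficients.
Solving, f(m) = 3m³ - 4m² + 5m - 4.
Then f(6) = 530.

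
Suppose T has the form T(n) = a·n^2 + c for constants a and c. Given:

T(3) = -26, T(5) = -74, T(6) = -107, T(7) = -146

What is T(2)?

From T(3) = -26 and T(5) = -74: 9a + c = -26 and 25a + c = -74.
Subtracting: 16a = -48, so a = -3; then c = -26 − (-3)·9 = 1.
So T(n) = -3n² + 1, and T(2) = -11.

-11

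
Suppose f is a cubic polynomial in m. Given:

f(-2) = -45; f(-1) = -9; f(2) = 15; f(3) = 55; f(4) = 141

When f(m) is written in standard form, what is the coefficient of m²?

-4

Write f(m) = am³ + bm² + cm + d; the 5 given values yield a linear system in the 4 coefficients.
Solving, f(m) = 3m³ - 4m² + 3m + 1.
The coefficient of m² is -4.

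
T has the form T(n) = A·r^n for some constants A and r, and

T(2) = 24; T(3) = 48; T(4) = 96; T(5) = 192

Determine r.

2

Consecutive ratio: 48/24 = 2, and 96/48 = 2, so r = 2.
Then A·2^2 = 24 gives A = 6, and T(n) = 6·2^n.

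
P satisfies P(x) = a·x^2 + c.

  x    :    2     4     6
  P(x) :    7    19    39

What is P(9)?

From P(2) = 7 and P(4) = 19: 4a + c = 7 and 16a + c = 19.
Subtracting: 12a = 12, so a = 1; then c = 7 − 1·4 = 3.
So P(x) = 1x² + 3, and P(9) = 84.

84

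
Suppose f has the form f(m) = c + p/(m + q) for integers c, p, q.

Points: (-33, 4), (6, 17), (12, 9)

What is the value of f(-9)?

(f(m) − c)(m + q) = p for each data point; the three points give a linear system in c and q, then p follows.
Solving: c = 5, q = -3, p = 36, so f(m) = 5 + 36/(m − 3).
Then f(-9) = 5 + 36/(-12) = 2.

2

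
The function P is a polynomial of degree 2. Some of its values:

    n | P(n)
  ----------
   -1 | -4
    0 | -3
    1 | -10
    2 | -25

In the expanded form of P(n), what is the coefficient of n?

-3

First differences: 1, -7, -15. Second differences: -8, -8.
Level-2 differences are constant, so P has degree 2.
Fitting a degree-2 polynomial gives P(n) = -4n² - 3n - 3.
The coefficient of n is -3.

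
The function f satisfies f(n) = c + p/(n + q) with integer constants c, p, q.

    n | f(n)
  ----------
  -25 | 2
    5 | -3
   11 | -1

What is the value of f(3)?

-5

(f(n) − c)(n + q) = p for each data point; the three points give a linear system in c and q, then p follows.
Solving: c = 1, q = 1, p = -24, so f(n) = 1 − 24/(n + 1).
Then f(3) = 1 − 24/4 = -5.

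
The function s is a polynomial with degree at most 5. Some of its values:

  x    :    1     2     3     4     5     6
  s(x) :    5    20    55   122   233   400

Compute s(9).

1357

First differences: 15, 35, 67, 111, 167. Second differences: 20, 32, 44, 56. Third differences: 12, 12, 12.
Level-3 differences are constant, so s has degree 3.
Fitting a degree-3 polynomial gives s(x) = 2x³ - 2x² + 7x - 2.
Then s(9) = 1357.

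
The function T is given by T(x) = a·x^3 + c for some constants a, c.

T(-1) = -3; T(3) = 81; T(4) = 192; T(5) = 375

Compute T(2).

From T(-1) = -3 and T(3) = 81: -1a + c = -3 and 27a + c = 81.
Subtracting: 28a = 84, so a = 3; then c = -3 − 3·(-1) = 0.
So T(x) = 3x³ + 0, and T(2) = 24.

24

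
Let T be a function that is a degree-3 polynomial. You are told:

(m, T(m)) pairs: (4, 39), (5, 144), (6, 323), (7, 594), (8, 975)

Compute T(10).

Write T(m) = am³ + bm² + cm + d; the 5 given values yield a linear system in the 4 coefficients.
Solving, T(m) = 3m³ - 8m² - 6m - 1.
Then T(10) = 2139.

2139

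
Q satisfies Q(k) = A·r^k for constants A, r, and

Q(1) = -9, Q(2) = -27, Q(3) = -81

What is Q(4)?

Consecutive ratio: -27/(-9) = 3, and -81/(-27) = 3, so r = 3.
Then A·3^1 = -9 gives A = -3, and Q(k) = -3·3^k.
Q(4) = -3·3^4 = -243.

-243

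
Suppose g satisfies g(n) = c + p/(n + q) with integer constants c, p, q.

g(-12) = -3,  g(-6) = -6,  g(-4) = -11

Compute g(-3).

(g(n) − c)(n + q) = p for each data point; the three points give a linear system in c and q, then p follows.
Solving: c = -1, q = 2, p = 20, so g(n) = -1 + 20/(n + 2).
Then g(-3) = -1 + 20/(-1) = -21.

-21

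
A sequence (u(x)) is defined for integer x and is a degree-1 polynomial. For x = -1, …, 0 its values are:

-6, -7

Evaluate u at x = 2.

Write u(x) = ax + b; the 2 given values yield a linear system in the 2 coefficients.
Solving, u(x) = -x - 7.
Then u(2) = -9.

-9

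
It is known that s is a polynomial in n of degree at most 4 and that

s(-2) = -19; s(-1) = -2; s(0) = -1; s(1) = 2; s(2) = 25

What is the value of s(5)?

394

First differences: 17, 1, 3, 23. Second differences: -16, 2, 20. Third differences: 18, 18.
Level-3 differences are constant, so s has degree 3.
Fitting a degree-3 polynomial gives s(n) = 3n³ + n² - n - 1.
Then s(5) = 394.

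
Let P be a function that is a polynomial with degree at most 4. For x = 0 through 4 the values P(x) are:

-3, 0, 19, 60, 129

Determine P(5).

First differences: 3, 19, 41, 69. Second differences: 16, 22, 28. Third differences: 6, 6.
Level-3 differences are constant, so P has degree 3.
Fitting a degree-3 polynomial gives P(x) = x³ + 5x² - 3x - 3.
Then P(5) = 232.

232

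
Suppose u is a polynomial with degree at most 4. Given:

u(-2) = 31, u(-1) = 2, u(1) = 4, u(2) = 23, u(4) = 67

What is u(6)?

79

Write u(m) = am^4 + bm³ + cm² + dm + e; the 5 given values yield a linear system in the 5 coefficients.
Solving, the leading coefficient vanishes, and u(m) = -m³ + 8m² + 2m - 5.
Then u(6) = 79.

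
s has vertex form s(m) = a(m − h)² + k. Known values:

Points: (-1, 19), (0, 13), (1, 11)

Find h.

1

First differences -6, -2; second difference 4 = 2a, so a = 2.
Expanding, the m-coefficient is −2ah = -4h; matching it to the data gives h = 1, and then k = 11.
So s(m) = 2(m − 1)² + 11.
Hence h = 1.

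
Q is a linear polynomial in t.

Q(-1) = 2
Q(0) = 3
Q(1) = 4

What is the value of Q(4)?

First differences: 1, 1.
Level-1 differences are constant, so Q has degree 1.
Fitting a degree-1 polynomial gives Q(t) = t + 3.
Then Q(4) = 7.

7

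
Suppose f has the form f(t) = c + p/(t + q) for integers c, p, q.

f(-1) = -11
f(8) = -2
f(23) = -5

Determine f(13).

(f(t) − c)(t + q) = p for each data point; the three points give a linear system in c and q, then p follows.
Solving: c = -6, q = -3, p = 20, so f(t) = -6 + 20/(t − 3).
Then f(13) = -6 + 20/10 = -4.

-4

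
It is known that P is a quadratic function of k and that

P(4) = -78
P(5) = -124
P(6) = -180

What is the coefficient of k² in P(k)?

Write P(k) = ak² + bk + c; the 3 given values yield a linear system in the 3 coefficients.
Solving, P(k) = -5k² - k + 6.
The coefficient of k² is -5.

-5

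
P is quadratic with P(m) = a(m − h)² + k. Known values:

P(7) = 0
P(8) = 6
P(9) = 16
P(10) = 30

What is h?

6

First differences 6, 10, 14; second difference 4 = 2a, so a = 2.
Expanding, the m-coefficient is −2ah = -4h; matching it to the data gives h = 6, and then k = -2.
So P(m) = 2(m − 6)² − 2.
Hence h = 6.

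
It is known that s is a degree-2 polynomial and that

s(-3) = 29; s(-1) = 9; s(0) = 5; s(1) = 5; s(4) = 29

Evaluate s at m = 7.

Write s(m) = am² + bm + c; the 5 given values yield a linear system in the 3 coefficients.
Solving, s(m) = 2m² - 2m + 5.
Then s(7) = 89.

89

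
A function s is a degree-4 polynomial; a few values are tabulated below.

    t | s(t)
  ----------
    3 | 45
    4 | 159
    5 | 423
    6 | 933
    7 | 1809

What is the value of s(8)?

Write s(t) = at^4 + bt³ + ct² + dt + e; the 5 given values yield a linear system in the 5 coefficients.
Solving, s(t) = t^4 - 2t³ + 2t² - t + 3.
Then s(8) = 3195.

3195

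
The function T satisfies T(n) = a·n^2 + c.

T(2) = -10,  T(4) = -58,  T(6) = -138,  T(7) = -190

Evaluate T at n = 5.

-94

From T(2) = -10 and T(4) = -58: 4a + c = -10 and 16a + c = -58.
Subtracting: 12a = -48, so a = -4; then c = -10 − (-4)·4 = 6.
So T(n) = -4n² + 6, and T(5) = -94.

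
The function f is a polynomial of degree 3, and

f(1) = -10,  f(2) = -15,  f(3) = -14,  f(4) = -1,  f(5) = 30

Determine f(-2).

Write f(t) = at³ + bt² + ct + d; the 5 given values yield a linear system in the 4 coefficients.
Solving, f(t) = t³ - 3t² - 3t - 5.
Then f(-2) = -19.

-19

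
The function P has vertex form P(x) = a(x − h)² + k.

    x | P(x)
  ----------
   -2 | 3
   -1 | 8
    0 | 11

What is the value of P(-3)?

-4

First differences 5, 3; second difference -2 = 2a, so a = -1.
Expanding, the x-coefficient is −2ah = 2h; matching it to the data gives h = 1, and then k = 12.
So P(x) = -1(x − 1)² + 12.
P(-3) = -1·(-4)² + 12 = -4.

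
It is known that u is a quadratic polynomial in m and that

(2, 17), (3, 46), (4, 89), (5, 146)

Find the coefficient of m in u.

Write u(m) = am² + bm + c; the 4 given values yield a linear system in the 3 coefficients.
Solving, u(m) = 7m² - 6m + 1.
The coefficient of m is -6.

-6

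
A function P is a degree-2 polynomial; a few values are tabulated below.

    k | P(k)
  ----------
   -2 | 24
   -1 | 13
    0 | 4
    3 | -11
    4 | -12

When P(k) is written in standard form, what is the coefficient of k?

Write P(k) = ak² + bk + c; the 5 given values yield a linear system in the 3 coefficients.
Solving, P(k) = k² - 8k + 4.
The coefficient of k is -8.

-8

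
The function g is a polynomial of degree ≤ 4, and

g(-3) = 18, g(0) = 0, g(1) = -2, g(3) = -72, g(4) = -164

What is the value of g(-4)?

Write g(t) = at^4 + bt³ + ct² + dt + e; the 5 given values yield a linear system in the 5 coefficients.
Solving, the leading coefficient vanishes, and g(t) = -2t³ - 3t² + 3t.
Then g(-4) = 68.

68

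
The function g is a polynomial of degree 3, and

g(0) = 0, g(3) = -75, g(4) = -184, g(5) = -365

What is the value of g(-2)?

Write g(k) = ak³ + bk² + ck + d; the 4 given values yield a linear system in the 4 coefficients.
Solving, g(k) = -3k³ + 2k.
Then g(-2) = 20.

20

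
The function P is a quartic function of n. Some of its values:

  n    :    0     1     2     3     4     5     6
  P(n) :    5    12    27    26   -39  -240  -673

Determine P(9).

Write P(n) = an^4 + bn³ + cn² + dn + e; the 7 given values yield a linear system in the 5 coefficients.
Solving, P(n) = -n^4 + 2n³ + 5n² + n + 5.
Then P(9) = -4684.

-4684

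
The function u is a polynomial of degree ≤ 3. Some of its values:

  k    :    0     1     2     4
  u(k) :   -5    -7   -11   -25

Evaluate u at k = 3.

-17

Write u(k) = ak³ + bk² + ck + d; the 4 given values yield a linear system in the 4 coefficients.
Solving, the leading coefficient vanishes, and u(k) = -k² - k - 5.
Then u(3) = -17.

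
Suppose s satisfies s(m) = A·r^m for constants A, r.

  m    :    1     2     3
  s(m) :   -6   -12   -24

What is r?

2

Consecutive ratio: -12/(-6) = 2, and -24/(-12) = 2, so r = 2.
Then A·2^1 = -6 gives A = -3, and s(m) = -3·2^m.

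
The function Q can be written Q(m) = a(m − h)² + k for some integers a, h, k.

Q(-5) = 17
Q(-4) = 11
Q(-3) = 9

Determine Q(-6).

First differences -6, -2; second difference 4 = 2a, so a = 2.
Expanding, the m-coefficient is −2ah = -4h; matching it to the data gives h = -3, and then k = 9.
So Q(m) = 2(m + 3)² + 9.
Q(-6) = 2·(-3)² + 9 = 27.

27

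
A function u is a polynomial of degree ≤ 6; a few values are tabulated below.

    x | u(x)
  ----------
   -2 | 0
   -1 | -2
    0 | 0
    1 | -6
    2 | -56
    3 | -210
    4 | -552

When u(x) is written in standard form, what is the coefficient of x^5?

First differences: -2, 2, -6, -50, -154, -342. Second differences: 4, -8, -44, -104, -188. Third differences: -12, -36, -60, -84. Fourth differences: -24, -24, -24.
Level-4 differences are constant, so u has degree 4.
Fitting a degree-4 polynomial gives u(x) = -x^4 - 4x³ - 3x² + 2x.
The coefficient of x^5 is 0.

0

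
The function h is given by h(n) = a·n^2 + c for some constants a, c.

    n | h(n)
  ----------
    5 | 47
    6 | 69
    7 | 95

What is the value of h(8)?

From h(5) = 47 and h(6) = 69: 25a + c = 47 and 36a + c = 69.
Subtracting: 11a = 22, so a = 2; then c = 47 − 2·25 = -3.
So h(n) = 2n² − 3, and h(8) = 125.

125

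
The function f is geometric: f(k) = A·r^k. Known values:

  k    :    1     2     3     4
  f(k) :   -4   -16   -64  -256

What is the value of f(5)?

-1024

Consecutive ratio: -16/(-4) = 4, and -64/(-16) = 4, so r = 4.
Then A·4^1 = -4 gives A = -1, and f(k) = -1·4^k.
f(5) = -1·4^5 = -1024.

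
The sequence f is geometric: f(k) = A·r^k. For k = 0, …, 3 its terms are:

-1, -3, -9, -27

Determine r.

3

Consecutive ratio: -3/(-1) = 3, and -9/(-3) = 3, so r = 3.
Then A·3^0 = -1 gives A = -1, and f(k) = -1·3^k.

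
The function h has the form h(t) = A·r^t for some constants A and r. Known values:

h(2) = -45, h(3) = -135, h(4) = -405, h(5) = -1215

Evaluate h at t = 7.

-10935

Consecutive ratio: -135/(-45) = 3, and -405/(-135) = 3, so r = 3.
Then A·3^2 = -45 gives A = -5, and h(t) = -5·3^t.
h(7) = -5·3^7 = -10935.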